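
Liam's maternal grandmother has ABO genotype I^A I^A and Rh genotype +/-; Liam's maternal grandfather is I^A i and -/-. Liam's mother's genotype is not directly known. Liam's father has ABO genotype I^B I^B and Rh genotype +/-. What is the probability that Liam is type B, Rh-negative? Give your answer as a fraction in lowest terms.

3/32

Liam's mother's ABO genotype from I^A I^A × I^A i: 1/2 I^A I^A, 1/2 I^A i.
Crossing each possibility with the father I^B I^B and summing P(type B): 1/2·0 + 1/2·1/2 = 1/4.
Similarly for Rh via the mother's Rh distribution: P(Rh-) = 3/8.
Independent loci: 1/4 × 3/8 = 3/32.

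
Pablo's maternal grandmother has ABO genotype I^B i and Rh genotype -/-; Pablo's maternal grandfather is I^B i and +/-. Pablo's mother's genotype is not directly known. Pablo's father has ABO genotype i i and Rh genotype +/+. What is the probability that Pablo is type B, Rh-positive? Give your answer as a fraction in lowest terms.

1/2

Pablo's mother's ABO genotype from I^B i × I^B i: 1/4 I^B I^B, 1/2 I^B i, 1/4 i i.
Crossing each possibility with the father i i and summing P(type B): 1/4·1 + 1/2·1/2 + 1/4·0 = 1/2.
Similarly for Rh via the mother's Rh distribution: P(Rh+) = 1.
Independent loci: 1/2 × 1 = 1/2.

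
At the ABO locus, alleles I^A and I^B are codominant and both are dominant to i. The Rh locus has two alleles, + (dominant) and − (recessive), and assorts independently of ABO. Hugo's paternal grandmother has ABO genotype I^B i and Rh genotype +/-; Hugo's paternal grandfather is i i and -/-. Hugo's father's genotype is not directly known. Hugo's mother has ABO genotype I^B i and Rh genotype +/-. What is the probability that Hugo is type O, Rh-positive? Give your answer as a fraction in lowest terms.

Hugo's father's ABO genotype from I^B i × i i: 1/2 I^B i, 1/2 i i.
Crossing each possibility with the mother I^B i and summing P(type O): 1/2·1/4 + 1/2·1/2 = 3/8.
Similarly for Rh via the father's Rh distribution: P(Rh+) = 5/8.
Independent loci: 3/8 × 5/8 = 15/64.

15/64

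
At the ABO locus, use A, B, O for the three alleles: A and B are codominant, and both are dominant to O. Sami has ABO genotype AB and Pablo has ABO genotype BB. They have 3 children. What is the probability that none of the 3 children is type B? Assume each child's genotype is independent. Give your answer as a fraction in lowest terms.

1/8

ABO cross AB × BB → 1/2 B, 1/2 AB.
So P(type B) = 1/2 per child.
P(not type B) = 1/2 for one child; (1/2)^3 = 1/8.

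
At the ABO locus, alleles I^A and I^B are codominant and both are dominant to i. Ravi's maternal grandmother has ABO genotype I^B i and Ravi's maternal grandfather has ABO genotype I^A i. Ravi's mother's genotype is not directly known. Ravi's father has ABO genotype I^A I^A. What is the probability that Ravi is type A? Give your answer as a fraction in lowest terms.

Ravi's mother's ABO genotype from I^B i × I^A i: 1/4 I^A I^B, 1/4 I^A i, 1/4 I^B i, 1/4 i i.
Crossing each possibility with the father I^A I^A and summing P(type A): 1/4·1/2 + 1/4·1 + 1/4·1/2 + 1/4·1 = 3/4.

3/4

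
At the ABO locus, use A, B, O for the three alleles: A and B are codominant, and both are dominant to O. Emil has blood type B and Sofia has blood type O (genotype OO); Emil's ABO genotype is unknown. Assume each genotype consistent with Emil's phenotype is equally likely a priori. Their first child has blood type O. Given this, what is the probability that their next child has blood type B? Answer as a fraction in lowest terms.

1/2

Possible genotypes: Emil ∈ {BB, BO}; Sofia ∈ {OO}.
Weight each parental genotype pair by prior × P(type-O child):
  BO × OO: posterior weight 1; P(next child type B) = 1/2.
Weighted sum = 1/2.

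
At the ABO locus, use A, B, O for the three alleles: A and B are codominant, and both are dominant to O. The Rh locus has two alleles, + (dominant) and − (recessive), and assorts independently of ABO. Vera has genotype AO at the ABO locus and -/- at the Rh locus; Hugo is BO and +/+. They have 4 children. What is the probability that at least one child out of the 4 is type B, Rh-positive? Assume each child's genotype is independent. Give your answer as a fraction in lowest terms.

ABO cross AO × BO → 1/4 O, 1/4 A, 1/4 B, 1/4 AB.
Rh cross -/- × +/+ → 1 Rh+; so P(type B, Rh-positive) = 1/4 × 1 = 1/4 per child.
P(none) = (3/4)^4 = 81/256; P(at least one) = 1 − 81/256 = 175/256.

175/256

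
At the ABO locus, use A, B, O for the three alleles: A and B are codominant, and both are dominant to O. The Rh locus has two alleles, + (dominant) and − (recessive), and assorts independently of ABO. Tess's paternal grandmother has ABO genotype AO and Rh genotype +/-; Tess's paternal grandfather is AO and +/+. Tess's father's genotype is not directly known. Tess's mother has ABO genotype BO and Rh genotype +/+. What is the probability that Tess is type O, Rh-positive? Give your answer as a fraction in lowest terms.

1/4

Tess's father's ABO genotype from AO × AO: 1/4 AA, 1/2 AO, 1/4 OO.
Crossing each possibility with the mother BO and summing P(type O): 1/4·0 + 1/2·1/4 + 1/4·1/2 = 1/4.
Similarly for Rh via the father's Rh distribution: P(Rh+) = 1.
Independent loci: 1/4 × 1 = 1/4.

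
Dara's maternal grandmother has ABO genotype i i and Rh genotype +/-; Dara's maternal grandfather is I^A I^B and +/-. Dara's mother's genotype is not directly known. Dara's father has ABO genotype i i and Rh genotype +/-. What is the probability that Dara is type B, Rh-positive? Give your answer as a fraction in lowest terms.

Dara's mother's ABO genotype from i i × I^A I^B: 1/2 I^A i, 1/2 I^B i.
Crossing each possibility with the father i i and summing P(type B): 1/2·0 + 1/2·1/2 = 1/4.
Similarly for Rh via the mother's Rh distribution: P(Rh+) = 3/4.
Independent loci: 1/4 × 3/4 = 3/16.

3/16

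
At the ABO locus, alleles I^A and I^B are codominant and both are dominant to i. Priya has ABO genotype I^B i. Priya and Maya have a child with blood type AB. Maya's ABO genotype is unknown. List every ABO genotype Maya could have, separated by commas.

I^A I^A, I^A I^B, I^A i

For each candidate genotype of Maya, check whether crossing it with I^B i can produce every observed child phenotype.
  I^A I^A → possible child types {A, AB} ✓
  I^A I^B → possible child types {A, B, AB} ✓
  I^A i → possible child types {O, A, B, AB} ✓
  I^B I^B → possible child types {B} ✗
  I^B i → possible child types {O, B} ✗
  i i → possible child types {O, B} ✗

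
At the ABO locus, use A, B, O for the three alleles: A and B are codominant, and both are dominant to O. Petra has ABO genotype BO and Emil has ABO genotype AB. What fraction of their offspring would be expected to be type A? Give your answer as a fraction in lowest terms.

1/4

ABO cross BO × AB → offspring phenotypes: 1/4 A, 1/2 B, 1/4 AB.
So P(type A) = 1/4.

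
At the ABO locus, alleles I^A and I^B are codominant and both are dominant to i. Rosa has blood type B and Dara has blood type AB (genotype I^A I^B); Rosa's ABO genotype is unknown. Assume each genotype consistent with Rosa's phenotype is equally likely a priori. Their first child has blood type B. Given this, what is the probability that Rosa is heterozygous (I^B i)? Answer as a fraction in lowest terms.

Possible genotypes: Rosa ∈ {I^B I^B, I^B i}; Dara ∈ {I^A I^B}.
Weight each parental genotype pair by prior × P(type-B child):
  I^B I^B × I^A I^B: posterior weight 1/2.
  I^B i × I^A I^B: posterior weight 1/2.
Sum the posterior weight over pairs where Rosa is I^B i: 1/2.

1/2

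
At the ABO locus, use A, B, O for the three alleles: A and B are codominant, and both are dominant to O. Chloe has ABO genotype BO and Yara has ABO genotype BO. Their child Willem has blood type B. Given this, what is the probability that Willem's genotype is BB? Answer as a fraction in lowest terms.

Cross BO × BO → 1/4 BB, 1/2 BO, 1/4 OO.
Type-B genotypes among offspring: BB (1/4), BO (1/2); total 3/4.
P(BB | type B) = (1/4) / (3/4) = 1/3.

1/3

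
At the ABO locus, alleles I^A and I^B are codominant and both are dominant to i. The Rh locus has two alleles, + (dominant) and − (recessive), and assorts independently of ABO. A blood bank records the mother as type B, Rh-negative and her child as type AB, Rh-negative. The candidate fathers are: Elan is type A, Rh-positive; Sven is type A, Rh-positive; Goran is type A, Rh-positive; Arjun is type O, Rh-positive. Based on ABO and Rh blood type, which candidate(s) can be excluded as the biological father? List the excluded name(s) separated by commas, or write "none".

A candidate is excluded only if no genotype consistent with his phenotype could produce a type AB, Rh-negative child with a type B, Rh-negative mother.
Arjun (type O, Rh+): no genotype consistent with that phenotype can produce a type-AB Rh- child with a type-B mother.

Arjun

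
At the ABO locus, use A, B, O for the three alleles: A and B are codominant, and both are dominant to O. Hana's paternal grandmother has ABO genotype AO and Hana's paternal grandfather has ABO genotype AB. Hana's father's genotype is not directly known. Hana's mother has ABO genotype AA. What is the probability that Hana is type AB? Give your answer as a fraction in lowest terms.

Hana's father's ABO genotype from AO × AB: 1/4 AA, 1/4 AB, 1/4 AO, 1/4 BO.
Crossing each possibility with the mother AA and summing P(type AB): 1/4·0 + 1/4·1/2 + 1/4·0 + 1/4·1/2 = 1/4.

1/4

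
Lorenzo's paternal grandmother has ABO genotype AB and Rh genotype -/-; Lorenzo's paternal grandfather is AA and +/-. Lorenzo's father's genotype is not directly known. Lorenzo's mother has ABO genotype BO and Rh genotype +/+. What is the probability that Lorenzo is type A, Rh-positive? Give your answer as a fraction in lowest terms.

Lorenzo's father's ABO genotype from AB × AA: 1/2 AA, 1/2 AB.
Crossing each possibility with the mother BO and summing P(type A): 1/2·1/2 + 1/2·1/4 = 3/8.
Similarly for Rh via the father's Rh distribution: P(Rh+) = 1.
Independent loci: 3/8 × 1 = 3/8.

3/8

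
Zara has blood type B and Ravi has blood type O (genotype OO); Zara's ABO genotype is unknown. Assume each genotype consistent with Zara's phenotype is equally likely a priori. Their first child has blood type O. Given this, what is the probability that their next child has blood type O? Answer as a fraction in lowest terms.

1/2

Possible genotypes: Zara ∈ {BB, BO}; Ravi ∈ {OO}.
Weight each parental genotype pair by prior × P(type-O child):
  BO × OO: posterior weight 1; P(next child type O) = 1/2.
Weighted sum = 1/2.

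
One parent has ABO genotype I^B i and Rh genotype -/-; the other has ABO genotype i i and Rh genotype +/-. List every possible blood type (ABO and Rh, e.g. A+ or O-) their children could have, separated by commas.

Gametes from I^B i × i i give offspring ABO genotypes I^B i, i i, i.e. phenotypes O, B.
Rh cross -/- × +/- → phenotypes Rh+, Rh-.
Combining independently: O+, O-, B+, B-.

O+, O-, B+, B-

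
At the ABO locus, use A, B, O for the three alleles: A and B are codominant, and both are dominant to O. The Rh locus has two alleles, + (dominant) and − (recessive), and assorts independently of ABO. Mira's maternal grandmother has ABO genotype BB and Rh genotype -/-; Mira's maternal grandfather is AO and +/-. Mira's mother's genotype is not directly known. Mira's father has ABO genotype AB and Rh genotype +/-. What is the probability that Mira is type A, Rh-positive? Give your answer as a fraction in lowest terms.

5/32

Mira's mother's ABO genotype from BB × AO: 1/2 AB, 1/2 BO.
Crossing each possibility with the father AB and summing P(type A): 1/2·1/4 + 1/2·1/4 = 1/4.
Similarly for Rh via the mother's Rh distribution: P(Rh+) = 5/8.
Independent loci: 1/4 × 5/8 = 5/32.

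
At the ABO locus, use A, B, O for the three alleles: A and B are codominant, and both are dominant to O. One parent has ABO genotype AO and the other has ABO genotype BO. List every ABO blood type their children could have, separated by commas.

Gametes from AO × BO give offspring ABO genotypes AB, AO, BO, OO, i.e. phenotypes O, A, B, AB.

O, A, B, AB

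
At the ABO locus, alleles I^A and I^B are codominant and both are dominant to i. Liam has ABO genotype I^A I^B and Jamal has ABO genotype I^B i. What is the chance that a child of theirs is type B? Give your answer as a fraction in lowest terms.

ABO cross I^A I^B × I^B i → offspring phenotypes: 1/4 A, 1/2 B, 1/4 AB.
So P(type B) = 1/2.

1/2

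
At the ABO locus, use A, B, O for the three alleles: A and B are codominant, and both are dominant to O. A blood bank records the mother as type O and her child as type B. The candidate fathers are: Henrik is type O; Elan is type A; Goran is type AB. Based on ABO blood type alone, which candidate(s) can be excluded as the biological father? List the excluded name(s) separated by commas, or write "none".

Henrik, Elan

A candidate is excluded only if no genotype consistent with his phenotype could produce a type B child with a type O mother.
Henrik (type O): no genotype consistent with that phenotype can produce a type-B child with a type-O mother.
Elan (type A): no genotype consistent with that phenotype can produce a type-B child with a type-O mother.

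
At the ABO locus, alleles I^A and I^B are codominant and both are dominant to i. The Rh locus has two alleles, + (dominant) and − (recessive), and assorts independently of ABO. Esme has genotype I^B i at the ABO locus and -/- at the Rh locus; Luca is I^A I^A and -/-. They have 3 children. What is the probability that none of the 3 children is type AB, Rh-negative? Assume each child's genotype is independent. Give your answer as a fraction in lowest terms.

ABO cross I^B i × I^A I^A → 1/2 A, 1/2 AB.
Rh cross -/- × -/- → 1 Rh-; so P(type AB, Rh-negative) = 1/2 × 1 = 1/2 per child.
P(not type AB, Rh-negative) = 1/2 for one child; (1/2)^3 = 1/8.

1/8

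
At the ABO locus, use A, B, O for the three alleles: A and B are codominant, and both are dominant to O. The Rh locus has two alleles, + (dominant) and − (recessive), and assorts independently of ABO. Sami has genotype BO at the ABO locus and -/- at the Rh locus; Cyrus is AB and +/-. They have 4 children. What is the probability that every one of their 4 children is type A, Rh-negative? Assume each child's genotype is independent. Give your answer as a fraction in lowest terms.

ABO cross BO × AB → 1/4 A, 1/2 B, 1/4 AB.
Rh cross -/- × +/- → 1/2 Rh+, 1/2 Rh-; so P(type A, Rh-negative) = 1/4 × 1/2 = 1/8 per child.
All 4 independent: (1/8)^4 = 1/4096.

1/4096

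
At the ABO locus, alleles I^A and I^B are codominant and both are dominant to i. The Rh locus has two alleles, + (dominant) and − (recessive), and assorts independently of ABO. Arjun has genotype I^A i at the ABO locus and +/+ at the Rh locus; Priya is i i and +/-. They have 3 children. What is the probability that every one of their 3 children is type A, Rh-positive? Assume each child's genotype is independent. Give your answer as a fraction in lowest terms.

1/8

ABO cross I^A i × i i → 1/2 O, 1/2 A.
Rh cross +/+ × +/- → 1 Rh+; so P(type A, Rh-positive) = 1/2 × 1 = 1/2 per child.
All 3 independent: (1/2)^3 = 1/8.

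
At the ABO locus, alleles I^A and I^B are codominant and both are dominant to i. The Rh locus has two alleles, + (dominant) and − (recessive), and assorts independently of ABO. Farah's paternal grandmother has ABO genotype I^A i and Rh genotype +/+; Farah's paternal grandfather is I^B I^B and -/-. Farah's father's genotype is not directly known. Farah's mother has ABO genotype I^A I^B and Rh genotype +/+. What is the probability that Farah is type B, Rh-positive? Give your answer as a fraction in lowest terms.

3/8

Farah's father's ABO genotype from I^A i × I^B I^B: 1/2 I^A I^B, 1/2 I^B i.
Crossing each possibility with the mother I^A I^B and summing P(type B): 1/2·1/4 + 1/2·1/2 = 3/8.
Similarly for Rh via the father's Rh distribution: P(Rh+) = 1.
Independent loci: 3/8 × 1 = 3/8.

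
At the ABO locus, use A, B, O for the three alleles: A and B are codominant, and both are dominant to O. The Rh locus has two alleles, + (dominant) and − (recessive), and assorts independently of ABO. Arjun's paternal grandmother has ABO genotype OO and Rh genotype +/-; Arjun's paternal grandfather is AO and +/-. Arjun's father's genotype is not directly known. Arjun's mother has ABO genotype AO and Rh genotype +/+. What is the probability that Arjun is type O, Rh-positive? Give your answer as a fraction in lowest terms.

3/8

Arjun's father's ABO genotype from OO × AO: 1/2 AO, 1/2 OO.
Crossing each possibility with the mother AO and summing P(type O): 1/2·1/4 + 1/2·1/2 = 3/8.
Similarly for Rh via the father's Rh distribution: P(Rh+) = 1.
Independent loci: 3/8 × 1 = 3/8.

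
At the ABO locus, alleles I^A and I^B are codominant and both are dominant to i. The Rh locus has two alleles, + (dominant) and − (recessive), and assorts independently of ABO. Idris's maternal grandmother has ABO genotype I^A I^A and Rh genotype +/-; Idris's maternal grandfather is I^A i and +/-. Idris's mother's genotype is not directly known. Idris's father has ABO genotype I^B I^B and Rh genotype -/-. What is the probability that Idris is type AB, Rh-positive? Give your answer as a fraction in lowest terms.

Idris's mother's ABO genotype from I^A I^A × I^A i: 1/2 I^A I^A, 1/2 I^A i.
Crossing each possibility with the father I^B I^B and summing P(type AB): 1/2·1 + 1/2·1/2 = 3/4.
Similarly for Rh via the mother's Rh distribution: P(Rh+) = 1/2.
Independent loci: 3/4 × 1/2 = 3/8.

3/8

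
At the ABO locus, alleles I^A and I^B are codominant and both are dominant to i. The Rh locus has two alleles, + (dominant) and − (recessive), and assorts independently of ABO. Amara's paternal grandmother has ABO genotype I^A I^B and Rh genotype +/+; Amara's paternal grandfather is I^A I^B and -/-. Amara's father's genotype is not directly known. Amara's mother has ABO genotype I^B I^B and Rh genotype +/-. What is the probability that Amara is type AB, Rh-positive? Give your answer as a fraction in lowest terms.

Amara's father's ABO genotype from I^A I^B × I^A I^B: 1/4 I^A I^A, 1/2 I^A I^B, 1/4 I^B I^B.
Crossing each possibility with the mother I^B I^B and summing P(type AB): 1/4·1 + 1/2·1/2 + 1/4·0 = 1/2.
Similarly for Rh via the father's Rh distribution: P(Rh+) = 3/4.
Independent loci: 1/2 × 3/4 = 3/8.

3/8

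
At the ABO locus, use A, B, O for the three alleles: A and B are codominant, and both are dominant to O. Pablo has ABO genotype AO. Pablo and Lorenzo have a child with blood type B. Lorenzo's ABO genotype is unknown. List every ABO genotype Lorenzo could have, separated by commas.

For each candidate genotype of Lorenzo, check whether crossing it with AO can produce every observed child phenotype.
  AA → possible child types {A} ✗
  AB → possible child types {A, B, AB} ✓
  AO → possible child types {O, A} ✗
  BB → possible child types {B, AB} ✓
  BO → possible child types {O, A, B, AB} ✓
  OO → possible child types {O, A} ✗

AB, BB, BO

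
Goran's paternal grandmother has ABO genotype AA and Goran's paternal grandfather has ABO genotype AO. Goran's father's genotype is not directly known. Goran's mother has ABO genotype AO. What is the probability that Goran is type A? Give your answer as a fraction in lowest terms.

7/8

Goran's father's ABO genotype from AA × AO: 1/2 AA, 1/2 AO.
Crossing each possibility with the mother AO and summing P(type A): 1/2·1 + 1/2·3/4 = 7/8.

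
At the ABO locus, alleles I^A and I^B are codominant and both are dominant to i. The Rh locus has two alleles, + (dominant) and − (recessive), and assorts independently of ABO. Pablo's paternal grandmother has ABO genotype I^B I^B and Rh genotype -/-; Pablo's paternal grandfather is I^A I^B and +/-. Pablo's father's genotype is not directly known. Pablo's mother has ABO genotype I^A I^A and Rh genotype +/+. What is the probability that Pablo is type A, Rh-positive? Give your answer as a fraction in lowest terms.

1/4

Pablo's father's ABO genotype from I^B I^B × I^A I^B: 1/2 I^A I^B, 1/2 I^B I^B.
Crossing each possibility with the mother I^A I^A and summing P(type A): 1/2·1/2 + 1/2·0 = 1/4.
Similarly for Rh via the father's Rh distribution: P(Rh+) = 1.
Independent loci: 1/4 × 1 = 1/4.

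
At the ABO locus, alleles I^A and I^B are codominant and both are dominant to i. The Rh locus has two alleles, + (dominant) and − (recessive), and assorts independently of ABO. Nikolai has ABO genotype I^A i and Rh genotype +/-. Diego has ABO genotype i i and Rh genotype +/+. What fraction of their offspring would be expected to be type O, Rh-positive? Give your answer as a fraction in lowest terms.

1/2

ABO cross I^A i × i i → offspring phenotypes: 1/2 O, 1/2 A.
Rh cross +/- × +/+ → 1 Rh+.
Independent loci: P(type O, Rh-positive) = 1/2 × 1 = 1/2.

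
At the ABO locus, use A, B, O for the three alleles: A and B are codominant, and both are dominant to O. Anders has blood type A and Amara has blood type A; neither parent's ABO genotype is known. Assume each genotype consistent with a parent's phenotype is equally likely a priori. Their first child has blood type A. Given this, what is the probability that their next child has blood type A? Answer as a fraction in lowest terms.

19/20

Possible genotypes: Anders ∈ {AA, AO}; Amara ∈ {AA, AO}.
Weight each parental genotype pair by prior × P(type-A child):
  AA × AA: posterior weight 4/15; P(next child type A) = 1.
  AA × AO: posterior weight 4/15; P(next child type A) = 1.
  AO × AA: posterior weight 4/15; P(next child type A) = 1.
  AO × AO: posterior weight 1/5; P(next child type A) = 3/4.
Weighted sum = 19/20.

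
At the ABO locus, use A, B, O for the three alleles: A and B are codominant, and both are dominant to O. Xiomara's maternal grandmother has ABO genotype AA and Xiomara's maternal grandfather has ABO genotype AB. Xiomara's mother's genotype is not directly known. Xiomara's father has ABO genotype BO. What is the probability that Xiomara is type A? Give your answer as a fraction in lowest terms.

Xiomara's mother's ABO genotype from AA × AB: 1/2 AA, 1/2 AB.
Crossing each possibility with the father BO and summing P(type A): 1/2·1/2 + 1/2·1/4 = 3/8.

3/8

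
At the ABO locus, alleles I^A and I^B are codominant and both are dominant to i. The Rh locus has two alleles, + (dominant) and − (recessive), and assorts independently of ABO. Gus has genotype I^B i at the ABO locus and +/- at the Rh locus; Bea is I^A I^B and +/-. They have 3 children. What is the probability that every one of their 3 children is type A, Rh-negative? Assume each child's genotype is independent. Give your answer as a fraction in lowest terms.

ABO cross I^B i × I^A I^B → 1/4 A, 1/2 B, 1/4 AB.
Rh cross +/- × +/- → 3/4 Rh+, 1/4 Rh-; so P(type A, Rh-negative) = 1/4 × 1/4 = 1/16 per child.
All 3 independent: (1/16)^3 = 1/4096.

1/4096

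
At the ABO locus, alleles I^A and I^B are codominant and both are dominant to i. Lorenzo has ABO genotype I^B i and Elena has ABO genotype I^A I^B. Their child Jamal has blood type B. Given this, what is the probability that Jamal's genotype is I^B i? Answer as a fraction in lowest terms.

1/2

Cross I^B i × I^A I^B → 1/4 I^A I^B, 1/4 I^A i, 1/4 I^B I^B, 1/4 I^B i.
Type-B genotypes among offspring: I^B I^B (1/4), I^B i (1/4); total 1/2.
P(I^B i | type B) = (1/4) / (1/2) = 1/2.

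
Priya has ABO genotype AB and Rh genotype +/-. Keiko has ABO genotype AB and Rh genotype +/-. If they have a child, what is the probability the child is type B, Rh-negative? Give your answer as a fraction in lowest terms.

ABO cross AB × AB → offspring phenotypes: 1/4 A, 1/4 B, 1/2 AB.
Rh cross +/- × +/- → 3/4 Rh+, 1/4 Rh-.
Independent loci: P(type B, Rh-negative) = 1/4 × 1/4 = 1/16.

1/16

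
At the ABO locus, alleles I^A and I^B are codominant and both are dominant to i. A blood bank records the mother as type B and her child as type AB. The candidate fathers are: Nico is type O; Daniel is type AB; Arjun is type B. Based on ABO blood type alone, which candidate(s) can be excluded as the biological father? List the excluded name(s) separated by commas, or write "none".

A candidate is excluded only if no genotype consistent with his phenotype could produce a type AB child with a type B mother.
Nico (type O): no genotype consistent with that phenotype can produce a type-AB child with a type-B mother.
Arjun (type B): no genotype consistent with that phenotype can produce a type-AB child with a type-B mother.

Nico, Arjun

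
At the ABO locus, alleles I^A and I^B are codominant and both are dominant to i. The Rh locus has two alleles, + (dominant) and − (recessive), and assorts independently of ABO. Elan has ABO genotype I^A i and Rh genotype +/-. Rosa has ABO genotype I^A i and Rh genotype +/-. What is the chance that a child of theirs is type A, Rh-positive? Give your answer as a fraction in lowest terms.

9/16

ABO cross I^A i × I^A i → offspring phenotypes: 1/4 O, 3/4 A.
Rh cross +/- × +/- → 3/4 Rh+, 1/4 Rh-.
Independent loci: P(type A, Rh-positive) = 3/4 × 3/4 = 9/16.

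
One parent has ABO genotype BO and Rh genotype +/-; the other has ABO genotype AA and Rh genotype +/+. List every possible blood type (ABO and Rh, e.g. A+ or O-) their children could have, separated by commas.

A+, AB+

Gametes from BO × AA give offspring ABO genotypes AB, AO, i.e. phenotypes A, AB.
Rh cross +/- × +/+ → phenotypes Rh+.
Combining independently: A+, AB+.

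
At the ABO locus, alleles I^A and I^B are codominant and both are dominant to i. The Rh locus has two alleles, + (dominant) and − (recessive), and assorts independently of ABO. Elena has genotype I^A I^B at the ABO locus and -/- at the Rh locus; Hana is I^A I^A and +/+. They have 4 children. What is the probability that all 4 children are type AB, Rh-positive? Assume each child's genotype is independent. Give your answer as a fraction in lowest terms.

1/16

ABO cross I^A I^B × I^A I^A → 1/2 A, 1/2 AB.
Rh cross -/- × +/+ → 1 Rh+; so P(type AB, Rh-positive) = 1/2 × 1 = 1/2 per child.
All 4 independent: (1/2)^4 = 1/16.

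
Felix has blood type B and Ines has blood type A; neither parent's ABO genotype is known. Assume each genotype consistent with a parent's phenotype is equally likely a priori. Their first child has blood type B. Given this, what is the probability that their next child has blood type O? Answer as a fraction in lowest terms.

1/12

Possible genotypes: Felix ∈ {BB, BO}; Ines ∈ {AA, AO}.
Weight each parental genotype pair by prior × P(type-B child):
  BB × AO: posterior weight 2/3; P(next child type O) = 0.
  BO × AO: posterior weight 1/3; P(next child type O) = 1/4.
Weighted sum = 1/12.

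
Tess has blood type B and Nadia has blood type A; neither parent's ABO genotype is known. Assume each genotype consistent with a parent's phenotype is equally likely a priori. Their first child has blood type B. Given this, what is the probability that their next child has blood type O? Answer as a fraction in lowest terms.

Possible genotypes: Tess ∈ {BB, BO}; Nadia ∈ {AA, AO}.
Weight each parental genotype pair by prior × P(type-B child):
  BB × AO: posterior weight 2/3; P(next child type O) = 0.
  BO × AO: posterior weight 1/3; P(next child type O) = 1/4.
Weighted sum = 1/12.

1/12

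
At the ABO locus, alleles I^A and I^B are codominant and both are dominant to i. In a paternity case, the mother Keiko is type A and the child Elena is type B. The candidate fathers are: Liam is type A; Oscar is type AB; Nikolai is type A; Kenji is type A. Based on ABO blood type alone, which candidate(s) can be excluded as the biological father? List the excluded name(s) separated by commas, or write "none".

A candidate is excluded only if no genotype consistent with his phenotype could produce a type B child with a type A mother.
Liam (type A): no genotype consistent with that phenotype can produce a type-B child with a type-A mother.
Nikolai (type A): no genotype consistent with that phenotype can produce a type-B child with a type-A mother.
Kenji (type A): no genotype consistent with that phenotype can produce a type-B child with a type-A mother.

Liam, Nikolai, Kenji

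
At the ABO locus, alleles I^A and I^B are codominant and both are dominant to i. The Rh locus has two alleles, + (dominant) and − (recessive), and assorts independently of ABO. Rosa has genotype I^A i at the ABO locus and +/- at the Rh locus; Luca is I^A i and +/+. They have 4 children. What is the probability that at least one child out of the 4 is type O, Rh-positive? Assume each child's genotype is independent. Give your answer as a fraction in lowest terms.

175/256

ABO cross I^A i × I^A i → 1/4 O, 3/4 A.
Rh cross +/- × +/+ → 1 Rh+; so P(type O, Rh-positive) = 1/4 × 1 = 1/4 per child.
P(none) = (3/4)^4 = 81/256; P(at least one) = 1 − 81/256 = 175/256.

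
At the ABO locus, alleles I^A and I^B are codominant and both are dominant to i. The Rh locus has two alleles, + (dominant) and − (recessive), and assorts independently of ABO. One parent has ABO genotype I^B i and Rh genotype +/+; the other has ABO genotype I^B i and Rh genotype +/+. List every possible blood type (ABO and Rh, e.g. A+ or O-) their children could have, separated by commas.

Gametes from I^B i × I^B i give offspring ABO genotypes I^B I^B, I^B i, i i, i.e. phenotypes O, B.
Rh cross +/+ × +/+ → phenotypes Rh+.
Combining independently: O+, B+.

O+, B+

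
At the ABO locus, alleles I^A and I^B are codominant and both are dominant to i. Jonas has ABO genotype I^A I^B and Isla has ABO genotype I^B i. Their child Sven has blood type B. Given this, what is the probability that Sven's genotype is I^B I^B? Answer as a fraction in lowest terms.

1/2

Cross I^A I^B × I^B i → 1/4 I^A I^B, 1/4 I^A i, 1/4 I^B I^B, 1/4 I^B i.
Type-B genotypes among offspring: I^B I^B (1/4), I^B i (1/4); total 1/2.
P(I^B I^B | type B) = (1/4) / (1/2) = 1/2.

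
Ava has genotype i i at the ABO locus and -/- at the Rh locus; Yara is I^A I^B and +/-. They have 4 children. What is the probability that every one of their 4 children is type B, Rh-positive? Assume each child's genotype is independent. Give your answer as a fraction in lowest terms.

1/256

ABO cross i i × I^A I^B → 1/2 A, 1/2 B.
Rh cross -/- × +/- → 1/2 Rh+, 1/2 Rh-; so P(type B, Rh-positive) = 1/2 × 1/2 = 1/4 per child.
All 4 independent: (1/4)^4 = 1/256.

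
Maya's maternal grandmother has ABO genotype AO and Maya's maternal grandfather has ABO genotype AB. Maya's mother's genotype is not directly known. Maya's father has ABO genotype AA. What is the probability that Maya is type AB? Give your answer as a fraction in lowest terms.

1/4

Maya's mother's ABO genotype from AO × AB: 1/4 AA, 1/4 AB, 1/4 AO, 1/4 BO.
Crossing each possibility with the father AA and summing P(type AB): 1/4·0 + 1/4·1/2 + 1/4·0 + 1/4·1/2 = 1/4.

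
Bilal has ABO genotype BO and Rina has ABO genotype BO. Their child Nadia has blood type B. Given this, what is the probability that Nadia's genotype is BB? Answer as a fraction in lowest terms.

1/3

Cross BO × BO → 1/4 BB, 1/2 BO, 1/4 OO.
Type-B genotypes among offspring: BB (1/4), BO (1/2); total 3/4.
P(BB | type B) = (1/4) / (3/4) = 1/3.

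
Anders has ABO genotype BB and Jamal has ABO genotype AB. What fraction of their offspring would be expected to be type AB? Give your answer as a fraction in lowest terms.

1/2

ABO cross BB × AB → offspring phenotypes: 1/2 B, 1/2 AB.
So P(type AB) = 1/2.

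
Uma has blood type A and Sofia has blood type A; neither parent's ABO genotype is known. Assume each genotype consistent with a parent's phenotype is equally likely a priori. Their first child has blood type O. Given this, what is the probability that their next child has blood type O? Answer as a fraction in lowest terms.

Possible genotypes: Uma ∈ {AA, AO}; Sofia ∈ {AA, AO}.
Weight each parental genotype pair by prior × P(type-O child):
  AO × AO: posterior weight 1; P(next child type O) = 1/4.
Weighted sum = 1/4.

1/4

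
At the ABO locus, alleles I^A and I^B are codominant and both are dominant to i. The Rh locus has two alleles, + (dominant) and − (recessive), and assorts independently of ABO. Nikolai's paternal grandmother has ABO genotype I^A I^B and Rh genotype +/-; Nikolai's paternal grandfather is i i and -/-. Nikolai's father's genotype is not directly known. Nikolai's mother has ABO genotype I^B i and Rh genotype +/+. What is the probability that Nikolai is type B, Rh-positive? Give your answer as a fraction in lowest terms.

1/2

Nikolai's father's ABO genotype from I^A I^B × i i: 1/2 I^A i, 1/2 I^B i.
Crossing each possibility with the mother I^B i and summing P(type B): 1/2·1/4 + 1/2·3/4 = 1/2.
Similarly for Rh via the father's Rh distribution: P(Rh+) = 1.
Independent loci: 1/2 × 1 = 1/2.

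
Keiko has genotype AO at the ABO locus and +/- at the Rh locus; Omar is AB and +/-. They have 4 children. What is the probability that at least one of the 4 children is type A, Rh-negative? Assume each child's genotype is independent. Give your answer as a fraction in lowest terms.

1695/4096

ABO cross AO × AB → 1/2 A, 1/4 B, 1/4 AB.
Rh cross +/- × +/- → 3/4 Rh+, 1/4 Rh-; so P(type A, Rh-negative) = 1/2 × 1/4 = 1/8 per child.
P(none) = (7/8)^4 = 2401/4096; P(at least one) = 1 − 2401/4096 = 1695/4096.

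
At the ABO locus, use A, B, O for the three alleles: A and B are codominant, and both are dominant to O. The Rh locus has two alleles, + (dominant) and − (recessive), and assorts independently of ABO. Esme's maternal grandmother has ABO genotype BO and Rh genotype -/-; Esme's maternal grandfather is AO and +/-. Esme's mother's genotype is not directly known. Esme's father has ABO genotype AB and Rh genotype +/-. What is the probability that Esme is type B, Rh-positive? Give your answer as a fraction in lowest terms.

15/64

Esme's mother's ABO genotype from BO × AO: 1/4 AB, 1/4 AO, 1/4 BO, 1/4 OO.
Crossing each possibility with the father AB and summing P(type B): 1/4·1/4 + 1/4·1/4 + 1/4·1/2 + 1/4·1/2 = 3/8.
Similarly for Rh via the mother's Rh distribution: P(Rh+) = 5/8.
Independent loci: 3/8 × 5/8 = 15/64.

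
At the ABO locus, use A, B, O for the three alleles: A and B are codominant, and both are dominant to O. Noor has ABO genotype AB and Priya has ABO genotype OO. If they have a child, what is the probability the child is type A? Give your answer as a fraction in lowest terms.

ABO cross AB × OO → offspring phenotypes: 1/2 A, 1/2 B.
So P(type A) = 1/2.

1/2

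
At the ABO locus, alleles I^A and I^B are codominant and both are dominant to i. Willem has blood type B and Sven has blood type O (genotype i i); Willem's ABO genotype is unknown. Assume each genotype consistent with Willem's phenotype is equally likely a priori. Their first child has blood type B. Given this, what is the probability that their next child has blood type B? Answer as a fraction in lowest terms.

5/6

Possible genotypes: Willem ∈ {I^B I^B, I^B i}; Sven ∈ {i i}.
Weight each parental genotype pair by prior × P(type-B child):
  I^B I^B × i i: posterior weight 2/3; P(next child type B) = 1.
  I^B i × i i: posterior weight 1/3; P(next child type B) = 1/2.
Weighted sum = 5/6.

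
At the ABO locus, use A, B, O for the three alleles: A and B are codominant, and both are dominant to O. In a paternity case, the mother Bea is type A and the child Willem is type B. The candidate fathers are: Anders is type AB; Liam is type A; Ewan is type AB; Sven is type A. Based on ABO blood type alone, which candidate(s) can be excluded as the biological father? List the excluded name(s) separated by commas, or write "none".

A candidate is excluded only if no genotype consistent with his phenotype could produce a type B child with a type A mother.
Liam (type A): no genotype consistent with that phenotype can produce a type-B child with a type-A mother.
Sven (type A): no genotype consistent with that phenotype can produce a type-B child with a type-A mother.

Liam, Sven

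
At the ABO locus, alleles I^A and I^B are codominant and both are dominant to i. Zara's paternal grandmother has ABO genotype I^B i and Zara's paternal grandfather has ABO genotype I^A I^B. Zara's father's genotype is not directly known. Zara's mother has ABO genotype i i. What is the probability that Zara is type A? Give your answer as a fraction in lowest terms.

1/4

Zara's father's ABO genotype from I^B i × I^A I^B: 1/4 I^A I^B, 1/4 I^A i, 1/4 I^B I^B, 1/4 I^B i.
Crossing each possibility with the mother i i and summing P(type A): 1/4·1/2 + 1/4·1/2 + 1/4·0 + 1/4·0 = 1/4.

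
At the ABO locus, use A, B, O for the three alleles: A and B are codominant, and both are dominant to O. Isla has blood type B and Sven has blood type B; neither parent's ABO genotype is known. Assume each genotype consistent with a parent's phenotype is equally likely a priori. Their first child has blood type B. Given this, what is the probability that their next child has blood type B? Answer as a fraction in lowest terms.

Possible genotypes: Isla ∈ {BB, BO}; Sven ∈ {BB, BO}.
Weight each parental genotype pair by prior × P(type-B child):
  BB × BB: posterior weight 4/15; P(next child type B) = 1.
  BB × BO: posterior weight 4/15; P(next child type B) = 1.
  BO × BB: posterior weight 4/15; P(next child type B) = 1.
  BO × BO: posterior weight 1/5; P(next child type B) = 3/4.
Weighted sum = 19/20.

19/20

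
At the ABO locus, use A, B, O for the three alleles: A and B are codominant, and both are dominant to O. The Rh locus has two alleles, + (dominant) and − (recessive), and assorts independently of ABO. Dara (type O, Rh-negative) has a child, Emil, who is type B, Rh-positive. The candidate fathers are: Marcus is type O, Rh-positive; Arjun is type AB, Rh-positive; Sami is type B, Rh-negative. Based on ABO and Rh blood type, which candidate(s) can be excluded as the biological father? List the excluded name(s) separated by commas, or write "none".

Marcus, Sami

A candidate is excluded only if no genotype consistent with his phenotype could produce a type B, Rh-positive child with a type O, Rh-negative mother.
Marcus (type O, Rh+): no genotype consistent with that phenotype can produce a type-B Rh+ child with a type-O mother.
Sami (type B, Rh-): no genotype consistent with that phenotype can produce a type-B Rh+ child with a type-O mother.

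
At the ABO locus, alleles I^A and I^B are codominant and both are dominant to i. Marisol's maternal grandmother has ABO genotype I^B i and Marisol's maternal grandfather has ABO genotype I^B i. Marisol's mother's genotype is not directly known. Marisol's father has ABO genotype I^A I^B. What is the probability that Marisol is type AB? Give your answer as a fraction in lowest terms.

Marisol's mother's ABO genotype from I^B i × I^B i: 1/4 I^B I^B, 1/2 I^B i, 1/4 i i.
Crossing each possibility with the father I^A I^B and summing P(type AB): 1/4·1/2 + 1/2·1/4 + 1/4·0 = 1/4.

1/4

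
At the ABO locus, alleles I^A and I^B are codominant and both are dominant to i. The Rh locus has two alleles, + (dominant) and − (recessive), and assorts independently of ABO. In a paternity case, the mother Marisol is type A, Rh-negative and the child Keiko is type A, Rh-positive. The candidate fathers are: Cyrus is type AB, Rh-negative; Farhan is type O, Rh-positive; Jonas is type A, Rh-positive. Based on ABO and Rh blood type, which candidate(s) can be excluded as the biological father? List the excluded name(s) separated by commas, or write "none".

A candidate is excluded only if no genotype consistent with his phenotype could produce a type A, Rh-positive child with a type A, Rh-negative mother.
Cyrus (type AB, Rh-): no genotype consistent with that phenotype can produce a type-A Rh+ child with a type-A mother.

Cyrus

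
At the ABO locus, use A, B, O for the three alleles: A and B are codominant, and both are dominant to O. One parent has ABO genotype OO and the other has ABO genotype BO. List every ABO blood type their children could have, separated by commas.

Gametes from OO × BO give offspring ABO genotypes BO, OO, i.e. phenotypes O, B.

O, B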